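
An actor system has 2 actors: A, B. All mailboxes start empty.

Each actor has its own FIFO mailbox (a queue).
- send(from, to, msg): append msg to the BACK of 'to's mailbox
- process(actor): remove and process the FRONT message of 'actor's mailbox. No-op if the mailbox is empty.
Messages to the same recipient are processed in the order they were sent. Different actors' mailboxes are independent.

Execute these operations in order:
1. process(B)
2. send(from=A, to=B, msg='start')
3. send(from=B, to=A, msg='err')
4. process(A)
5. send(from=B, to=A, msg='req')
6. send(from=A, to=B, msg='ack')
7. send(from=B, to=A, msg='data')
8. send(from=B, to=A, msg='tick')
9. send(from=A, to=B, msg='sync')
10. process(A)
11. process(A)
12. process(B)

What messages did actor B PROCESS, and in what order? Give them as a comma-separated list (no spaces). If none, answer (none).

Answer: start

Derivation:
After 1 (process(B)): A:[] B:[]
After 2 (send(from=A, to=B, msg='start')): A:[] B:[start]
After 3 (send(from=B, to=A, msg='err')): A:[err] B:[start]
After 4 (process(A)): A:[] B:[start]
After 5 (send(from=B, to=A, msg='req')): A:[req] B:[start]
After 6 (send(from=A, to=B, msg='ack')): A:[req] B:[start,ack]
After 7 (send(from=B, to=A, msg='data')): A:[req,data] B:[start,ack]
After 8 (send(from=B, to=A, msg='tick')): A:[req,data,tick] B:[start,ack]
After 9 (send(from=A, to=B, msg='sync')): A:[req,data,tick] B:[start,ack,sync]
After 10 (process(A)): A:[data,tick] B:[start,ack,sync]
After 11 (process(A)): A:[tick] B:[start,ack,sync]
After 12 (process(B)): A:[tick] B:[ack,sync]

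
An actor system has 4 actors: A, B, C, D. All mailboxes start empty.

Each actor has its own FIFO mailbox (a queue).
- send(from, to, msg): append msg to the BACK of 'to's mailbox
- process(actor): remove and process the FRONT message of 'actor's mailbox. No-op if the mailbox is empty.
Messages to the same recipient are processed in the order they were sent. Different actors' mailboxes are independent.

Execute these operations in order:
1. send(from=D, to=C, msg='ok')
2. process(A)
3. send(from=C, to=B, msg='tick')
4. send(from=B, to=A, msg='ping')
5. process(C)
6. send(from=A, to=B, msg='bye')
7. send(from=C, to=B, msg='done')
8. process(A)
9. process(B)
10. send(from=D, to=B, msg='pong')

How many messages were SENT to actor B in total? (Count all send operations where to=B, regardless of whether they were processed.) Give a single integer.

Answer: 4

Derivation:
After 1 (send(from=D, to=C, msg='ok')): A:[] B:[] C:[ok] D:[]
After 2 (process(A)): A:[] B:[] C:[ok] D:[]
After 3 (send(from=C, to=B, msg='tick')): A:[] B:[tick] C:[ok] D:[]
After 4 (send(from=B, to=A, msg='ping')): A:[ping] B:[tick] C:[ok] D:[]
After 5 (process(C)): A:[ping] B:[tick] C:[] D:[]
After 6 (send(from=A, to=B, msg='bye')): A:[ping] B:[tick,bye] C:[] D:[]
After 7 (send(from=C, to=B, msg='done')): A:[ping] B:[tick,bye,done] C:[] D:[]
After 8 (process(A)): A:[] B:[tick,bye,done] C:[] D:[]
After 9 (process(B)): A:[] B:[bye,done] C:[] D:[]
After 10 (send(from=D, to=B, msg='pong')): A:[] B:[bye,done,pong] C:[] D:[]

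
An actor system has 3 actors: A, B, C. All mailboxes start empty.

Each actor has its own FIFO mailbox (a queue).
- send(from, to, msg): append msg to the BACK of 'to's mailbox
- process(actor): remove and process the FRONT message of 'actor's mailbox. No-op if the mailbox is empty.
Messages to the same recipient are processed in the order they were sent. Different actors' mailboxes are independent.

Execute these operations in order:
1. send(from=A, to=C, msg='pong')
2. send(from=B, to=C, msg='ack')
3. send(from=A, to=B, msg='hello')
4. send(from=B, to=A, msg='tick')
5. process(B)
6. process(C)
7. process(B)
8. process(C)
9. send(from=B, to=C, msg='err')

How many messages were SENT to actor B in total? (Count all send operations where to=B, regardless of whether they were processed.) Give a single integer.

Answer: 1

Derivation:
After 1 (send(from=A, to=C, msg='pong')): A:[] B:[] C:[pong]
After 2 (send(from=B, to=C, msg='ack')): A:[] B:[] C:[pong,ack]
After 3 (send(from=A, to=B, msg='hello')): A:[] B:[hello] C:[pong,ack]
After 4 (send(from=B, to=A, msg='tick')): A:[tick] B:[hello] C:[pong,ack]
After 5 (process(B)): A:[tick] B:[] C:[pong,ack]
After 6 (process(C)): A:[tick] B:[] C:[ack]
After 7 (process(B)): A:[tick] B:[] C:[ack]
After 8 (process(C)): A:[tick] B:[] C:[]
After 9 (send(from=B, to=C, msg='err')): A:[tick] B:[] C:[err]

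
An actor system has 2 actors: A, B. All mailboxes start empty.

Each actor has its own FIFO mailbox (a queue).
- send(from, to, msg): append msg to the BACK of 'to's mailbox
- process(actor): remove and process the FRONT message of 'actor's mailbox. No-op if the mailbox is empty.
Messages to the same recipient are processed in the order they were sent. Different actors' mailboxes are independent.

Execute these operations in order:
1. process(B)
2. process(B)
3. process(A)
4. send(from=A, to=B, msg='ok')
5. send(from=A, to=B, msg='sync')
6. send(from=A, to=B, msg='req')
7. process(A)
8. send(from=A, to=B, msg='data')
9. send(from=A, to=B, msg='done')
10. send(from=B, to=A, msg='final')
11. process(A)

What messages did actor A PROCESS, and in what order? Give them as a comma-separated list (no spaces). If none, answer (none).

After 1 (process(B)): A:[] B:[]
After 2 (process(B)): A:[] B:[]
After 3 (process(A)): A:[] B:[]
After 4 (send(from=A, to=B, msg='ok')): A:[] B:[ok]
After 5 (send(from=A, to=B, msg='sync')): A:[] B:[ok,sync]
After 6 (send(from=A, to=B, msg='req')): A:[] B:[ok,sync,req]
After 7 (process(A)): A:[] B:[ok,sync,req]
After 8 (send(from=A, to=B, msg='data')): A:[] B:[ok,sync,req,data]
After 9 (send(from=A, to=B, msg='done')): A:[] B:[ok,sync,req,data,done]
After 10 (send(from=B, to=A, msg='final')): A:[final] B:[ok,sync,req,data,done]
After 11 (process(A)): A:[] B:[ok,sync,req,data,done]

Answer: final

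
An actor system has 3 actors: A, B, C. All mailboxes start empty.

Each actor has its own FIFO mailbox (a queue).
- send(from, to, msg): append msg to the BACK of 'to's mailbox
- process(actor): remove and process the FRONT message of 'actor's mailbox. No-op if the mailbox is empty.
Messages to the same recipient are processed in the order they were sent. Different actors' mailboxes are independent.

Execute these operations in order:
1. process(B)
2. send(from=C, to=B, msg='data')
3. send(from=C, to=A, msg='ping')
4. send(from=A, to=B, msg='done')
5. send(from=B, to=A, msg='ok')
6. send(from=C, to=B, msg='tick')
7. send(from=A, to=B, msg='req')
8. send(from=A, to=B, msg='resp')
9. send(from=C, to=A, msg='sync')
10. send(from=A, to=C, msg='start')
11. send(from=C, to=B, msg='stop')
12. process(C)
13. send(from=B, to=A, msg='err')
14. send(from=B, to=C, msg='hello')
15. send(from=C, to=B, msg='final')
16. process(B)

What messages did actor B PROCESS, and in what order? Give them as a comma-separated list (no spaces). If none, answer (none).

After 1 (process(B)): A:[] B:[] C:[]
After 2 (send(from=C, to=B, msg='data')): A:[] B:[data] C:[]
After 3 (send(from=C, to=A, msg='ping')): A:[ping] B:[data] C:[]
After 4 (send(from=A, to=B, msg='done')): A:[ping] B:[data,done] C:[]
After 5 (send(from=B, to=A, msg='ok')): A:[ping,ok] B:[data,done] C:[]
After 6 (send(from=C, to=B, msg='tick')): A:[ping,ok] B:[data,done,tick] C:[]
After 7 (send(from=A, to=B, msg='req')): A:[ping,ok] B:[data,done,tick,req] C:[]
After 8 (send(from=A, to=B, msg='resp')): A:[ping,ok] B:[data,done,tick,req,resp] C:[]
After 9 (send(from=C, to=A, msg='sync')): A:[ping,ok,sync] B:[data,done,tick,req,resp] C:[]
After 10 (send(from=A, to=C, msg='start')): A:[ping,ok,sync] B:[data,done,tick,req,resp] C:[start]
After 11 (send(from=C, to=B, msg='stop')): A:[ping,ok,sync] B:[data,done,tick,req,resp,stop] C:[start]
After 12 (process(C)): A:[ping,ok,sync] B:[data,done,tick,req,resp,stop] C:[]
After 13 (send(from=B, to=A, msg='err')): A:[ping,ok,sync,err] B:[data,done,tick,req,resp,stop] C:[]
After 14 (send(from=B, to=C, msg='hello')): A:[ping,ok,sync,err] B:[data,done,tick,req,resp,stop] C:[hello]
After 15 (send(from=C, to=B, msg='final')): A:[ping,ok,sync,err] B:[data,done,tick,req,resp,stop,final] C:[hello]
After 16 (process(B)): A:[ping,ok,sync,err] B:[done,tick,req,resp,stop,final] C:[hello]

Answer: data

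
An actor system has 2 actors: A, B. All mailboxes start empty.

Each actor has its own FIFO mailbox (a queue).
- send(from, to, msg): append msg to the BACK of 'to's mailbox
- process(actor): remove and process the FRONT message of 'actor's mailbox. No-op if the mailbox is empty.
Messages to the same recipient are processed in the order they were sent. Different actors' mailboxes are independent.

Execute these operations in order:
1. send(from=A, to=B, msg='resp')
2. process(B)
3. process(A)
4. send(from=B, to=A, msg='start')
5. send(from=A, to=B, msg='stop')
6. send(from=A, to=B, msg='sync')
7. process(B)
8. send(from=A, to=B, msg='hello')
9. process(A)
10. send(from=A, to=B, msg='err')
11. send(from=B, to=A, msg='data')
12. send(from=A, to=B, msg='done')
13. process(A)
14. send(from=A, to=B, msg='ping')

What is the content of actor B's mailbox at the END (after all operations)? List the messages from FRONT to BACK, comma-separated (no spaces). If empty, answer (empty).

Answer: sync,hello,err,done,ping

Derivation:
After 1 (send(from=A, to=B, msg='resp')): A:[] B:[resp]
After 2 (process(B)): A:[] B:[]
After 3 (process(A)): A:[] B:[]
After 4 (send(from=B, to=A, msg='start')): A:[start] B:[]
After 5 (send(from=A, to=B, msg='stop')): A:[start] B:[stop]
After 6 (send(from=A, to=B, msg='sync')): A:[start] B:[stop,sync]
After 7 (process(B)): A:[start] B:[sync]
After 8 (send(from=A, to=B, msg='hello')): A:[start] B:[sync,hello]
After 9 (process(A)): A:[] B:[sync,hello]
After 10 (send(from=A, to=B, msg='err')): A:[] B:[sync,hello,err]
After 11 (send(from=B, to=A, msg='data')): A:[data] B:[sync,hello,err]
After 12 (send(from=A, to=B, msg='done')): A:[data] B:[sync,hello,err,done]
After 13 (process(A)): A:[] B:[sync,hello,err,done]
After 14 (send(from=A, to=B, msg='ping')): A:[] B:[sync,hello,err,done,ping]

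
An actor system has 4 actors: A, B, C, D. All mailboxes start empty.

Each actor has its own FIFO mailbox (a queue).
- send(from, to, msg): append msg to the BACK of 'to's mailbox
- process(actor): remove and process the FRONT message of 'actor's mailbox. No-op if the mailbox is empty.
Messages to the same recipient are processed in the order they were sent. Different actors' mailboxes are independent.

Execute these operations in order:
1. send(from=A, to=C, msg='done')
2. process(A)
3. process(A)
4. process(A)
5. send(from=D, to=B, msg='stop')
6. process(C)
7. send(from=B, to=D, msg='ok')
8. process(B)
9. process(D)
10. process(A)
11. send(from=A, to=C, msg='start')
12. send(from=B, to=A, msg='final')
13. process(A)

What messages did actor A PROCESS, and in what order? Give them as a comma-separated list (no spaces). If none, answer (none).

Answer: final

Derivation:
After 1 (send(from=A, to=C, msg='done')): A:[] B:[] C:[done] D:[]
After 2 (process(A)): A:[] B:[] C:[done] D:[]
After 3 (process(A)): A:[] B:[] C:[done] D:[]
After 4 (process(A)): A:[] B:[] C:[done] D:[]
After 5 (send(from=D, to=B, msg='stop')): A:[] B:[stop] C:[done] D:[]
After 6 (process(C)): A:[] B:[stop] C:[] D:[]
After 7 (send(from=B, to=D, msg='ok')): A:[] B:[stop] C:[] D:[ok]
After 8 (process(B)): A:[] B:[] C:[] D:[ok]
After 9 (process(D)): A:[] B:[] C:[] D:[]
After 10 (process(A)): A:[] B:[] C:[] D:[]
After 11 (send(from=A, to=C, msg='start')): A:[] B:[] C:[start] D:[]
After 12 (send(from=B, to=A, msg='final')): A:[final] B:[] C:[start] D:[]
After 13 (process(A)): A:[] B:[] C:[start] D:[]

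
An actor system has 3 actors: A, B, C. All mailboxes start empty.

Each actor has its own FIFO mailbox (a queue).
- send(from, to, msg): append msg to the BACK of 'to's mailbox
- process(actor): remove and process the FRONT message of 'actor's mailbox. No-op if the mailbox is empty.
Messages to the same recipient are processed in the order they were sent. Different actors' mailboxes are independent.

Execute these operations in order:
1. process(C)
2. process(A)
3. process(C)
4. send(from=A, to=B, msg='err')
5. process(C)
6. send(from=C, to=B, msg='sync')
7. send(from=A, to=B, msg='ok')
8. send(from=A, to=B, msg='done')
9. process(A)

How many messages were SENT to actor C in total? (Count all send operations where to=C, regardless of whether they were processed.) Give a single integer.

After 1 (process(C)): A:[] B:[] C:[]
After 2 (process(A)): A:[] B:[] C:[]
After 3 (process(C)): A:[] B:[] C:[]
After 4 (send(from=A, to=B, msg='err')): A:[] B:[err] C:[]
After 5 (process(C)): A:[] B:[err] C:[]
After 6 (send(from=C, to=B, msg='sync')): A:[] B:[err,sync] C:[]
After 7 (send(from=A, to=B, msg='ok')): A:[] B:[err,sync,ok] C:[]
After 8 (send(from=A, to=B, msg='done')): A:[] B:[err,sync,ok,done] C:[]
After 9 (process(A)): A:[] B:[err,sync,ok,done] C:[]

Answer: 0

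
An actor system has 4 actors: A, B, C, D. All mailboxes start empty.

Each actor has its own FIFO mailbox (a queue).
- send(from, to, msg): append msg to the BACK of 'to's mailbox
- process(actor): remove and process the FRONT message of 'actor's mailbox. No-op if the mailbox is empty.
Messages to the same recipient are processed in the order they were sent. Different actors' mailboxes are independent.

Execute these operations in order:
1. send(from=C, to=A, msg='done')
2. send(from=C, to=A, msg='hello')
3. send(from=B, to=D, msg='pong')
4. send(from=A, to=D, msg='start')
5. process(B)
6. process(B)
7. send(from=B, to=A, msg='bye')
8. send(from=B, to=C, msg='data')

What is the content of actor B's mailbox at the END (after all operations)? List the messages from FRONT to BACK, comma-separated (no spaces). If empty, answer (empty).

Answer: (empty)

Derivation:
After 1 (send(from=C, to=A, msg='done')): A:[done] B:[] C:[] D:[]
After 2 (send(from=C, to=A, msg='hello')): A:[done,hello] B:[] C:[] D:[]
After 3 (send(from=B, to=D, msg='pong')): A:[done,hello] B:[] C:[] D:[pong]
After 4 (send(from=A, to=D, msg='start')): A:[done,hello] B:[] C:[] D:[pong,start]
After 5 (process(B)): A:[done,hello] B:[] C:[] D:[pong,start]
After 6 (process(B)): A:[done,hello] B:[] C:[] D:[pong,start]
After 7 (send(from=B, to=A, msg='bye')): A:[done,hello,bye] B:[] C:[] D:[pong,start]
After 8 (send(from=B, to=C, msg='data')): A:[done,hello,bye] B:[] C:[data] D:[pong,start]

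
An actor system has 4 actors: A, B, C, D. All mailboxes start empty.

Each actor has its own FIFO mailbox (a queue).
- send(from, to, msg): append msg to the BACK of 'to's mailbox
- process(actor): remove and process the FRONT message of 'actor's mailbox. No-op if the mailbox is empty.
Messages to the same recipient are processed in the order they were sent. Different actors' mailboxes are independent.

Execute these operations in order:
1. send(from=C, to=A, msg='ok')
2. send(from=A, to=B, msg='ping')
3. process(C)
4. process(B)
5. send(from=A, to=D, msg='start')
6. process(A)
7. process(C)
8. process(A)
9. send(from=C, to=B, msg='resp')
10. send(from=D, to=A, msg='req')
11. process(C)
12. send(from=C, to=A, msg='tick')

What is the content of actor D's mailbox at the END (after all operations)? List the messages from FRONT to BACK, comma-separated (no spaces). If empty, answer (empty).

After 1 (send(from=C, to=A, msg='ok')): A:[ok] B:[] C:[] D:[]
After 2 (send(from=A, to=B, msg='ping')): A:[ok] B:[ping] C:[] D:[]
After 3 (process(C)): A:[ok] B:[ping] C:[] D:[]
After 4 (process(B)): A:[ok] B:[] C:[] D:[]
After 5 (send(from=A, to=D, msg='start')): A:[ok] B:[] C:[] D:[start]
After 6 (process(A)): A:[] B:[] C:[] D:[start]
After 7 (process(C)): A:[] B:[] C:[] D:[start]
After 8 (process(A)): A:[] B:[] C:[] D:[start]
After 9 (send(from=C, to=B, msg='resp')): A:[] B:[resp] C:[] D:[start]
After 10 (send(from=D, to=A, msg='req')): A:[req] B:[resp] C:[] D:[start]
After 11 (process(C)): A:[req] B:[resp] C:[] D:[start]
After 12 (send(from=C, to=A, msg='tick')): A:[req,tick] B:[resp] C:[] D:[start]

Answer: start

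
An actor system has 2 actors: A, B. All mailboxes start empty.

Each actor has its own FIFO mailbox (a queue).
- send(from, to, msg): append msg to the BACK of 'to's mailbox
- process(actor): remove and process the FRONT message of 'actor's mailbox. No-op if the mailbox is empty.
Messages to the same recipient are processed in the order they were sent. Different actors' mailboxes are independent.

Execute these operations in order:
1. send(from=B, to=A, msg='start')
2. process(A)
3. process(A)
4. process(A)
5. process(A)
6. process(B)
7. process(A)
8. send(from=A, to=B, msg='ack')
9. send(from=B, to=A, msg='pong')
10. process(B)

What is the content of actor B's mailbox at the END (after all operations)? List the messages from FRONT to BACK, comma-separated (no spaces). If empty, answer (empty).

After 1 (send(from=B, to=A, msg='start')): A:[start] B:[]
After 2 (process(A)): A:[] B:[]
After 3 (process(A)): A:[] B:[]
After 4 (process(A)): A:[] B:[]
After 5 (process(A)): A:[] B:[]
After 6 (process(B)): A:[] B:[]
After 7 (process(A)): A:[] B:[]
After 8 (send(from=A, to=B, msg='ack')): A:[] B:[ack]
After 9 (send(from=B, to=A, msg='pong')): A:[pong] B:[ack]
After 10 (process(B)): A:[pong] B:[]

Answer: (empty)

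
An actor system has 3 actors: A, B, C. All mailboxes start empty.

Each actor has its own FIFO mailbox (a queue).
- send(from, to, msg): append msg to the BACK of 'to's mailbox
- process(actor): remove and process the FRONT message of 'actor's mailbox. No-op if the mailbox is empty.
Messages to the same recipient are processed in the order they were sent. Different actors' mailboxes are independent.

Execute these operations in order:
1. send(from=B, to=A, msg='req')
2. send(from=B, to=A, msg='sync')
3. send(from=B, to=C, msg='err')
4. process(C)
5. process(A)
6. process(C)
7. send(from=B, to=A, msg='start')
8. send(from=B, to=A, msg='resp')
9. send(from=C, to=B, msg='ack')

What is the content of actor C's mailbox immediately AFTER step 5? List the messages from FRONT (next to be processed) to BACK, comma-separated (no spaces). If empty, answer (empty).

After 1 (send(from=B, to=A, msg='req')): A:[req] B:[] C:[]
After 2 (send(from=B, to=A, msg='sync')): A:[req,sync] B:[] C:[]
After 3 (send(from=B, to=C, msg='err')): A:[req,sync] B:[] C:[err]
After 4 (process(C)): A:[req,sync] B:[] C:[]
After 5 (process(A)): A:[sync] B:[] C:[]

(empty)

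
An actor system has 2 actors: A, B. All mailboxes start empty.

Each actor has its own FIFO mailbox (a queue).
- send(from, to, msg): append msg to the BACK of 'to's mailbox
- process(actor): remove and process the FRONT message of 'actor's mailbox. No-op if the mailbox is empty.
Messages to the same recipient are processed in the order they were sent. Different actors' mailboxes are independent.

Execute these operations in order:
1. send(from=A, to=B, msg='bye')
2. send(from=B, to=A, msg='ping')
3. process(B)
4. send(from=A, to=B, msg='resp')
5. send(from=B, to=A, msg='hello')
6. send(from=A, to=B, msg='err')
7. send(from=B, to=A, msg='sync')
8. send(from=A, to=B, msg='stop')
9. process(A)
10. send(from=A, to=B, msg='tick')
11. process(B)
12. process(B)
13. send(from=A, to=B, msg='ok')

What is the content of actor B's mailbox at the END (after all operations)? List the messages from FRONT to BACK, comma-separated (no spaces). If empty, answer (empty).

After 1 (send(from=A, to=B, msg='bye')): A:[] B:[bye]
After 2 (send(from=B, to=A, msg='ping')): A:[ping] B:[bye]
After 3 (process(B)): A:[ping] B:[]
After 4 (send(from=A, to=B, msg='resp')): A:[ping] B:[resp]
After 5 (send(from=B, to=A, msg='hello')): A:[ping,hello] B:[resp]
After 6 (send(from=A, to=B, msg='err')): A:[ping,hello] B:[resp,err]
After 7 (send(from=B, to=A, msg='sync')): A:[ping,hello,sync] B:[resp,err]
After 8 (send(from=A, to=B, msg='stop')): A:[ping,hello,sync] B:[resp,err,stop]
After 9 (process(A)): A:[hello,sync] B:[resp,err,stop]
After 10 (send(from=A, to=B, msg='tick')): A:[hello,sync] B:[resp,err,stop,tick]
After 11 (process(B)): A:[hello,sync] B:[err,stop,tick]
After 12 (process(B)): A:[hello,sync] B:[stop,tick]
After 13 (send(from=A, to=B, msg='ok')): A:[hello,sync] B:[stop,tick,ok]

Answer: stop,tick,ok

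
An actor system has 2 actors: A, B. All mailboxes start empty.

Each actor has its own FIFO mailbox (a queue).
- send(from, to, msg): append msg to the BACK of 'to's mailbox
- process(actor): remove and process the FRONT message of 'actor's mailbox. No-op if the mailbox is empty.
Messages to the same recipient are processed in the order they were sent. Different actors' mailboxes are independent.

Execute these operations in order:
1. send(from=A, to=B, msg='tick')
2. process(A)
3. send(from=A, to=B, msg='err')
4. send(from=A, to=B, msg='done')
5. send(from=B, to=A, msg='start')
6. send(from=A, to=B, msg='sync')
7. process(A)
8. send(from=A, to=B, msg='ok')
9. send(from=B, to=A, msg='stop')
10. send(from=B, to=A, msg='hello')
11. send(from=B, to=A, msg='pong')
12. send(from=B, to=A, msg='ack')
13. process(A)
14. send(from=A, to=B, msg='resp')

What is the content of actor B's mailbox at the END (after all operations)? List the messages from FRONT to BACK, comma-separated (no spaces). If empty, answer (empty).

Answer: tick,err,done,sync,ok,resp

Derivation:
After 1 (send(from=A, to=B, msg='tick')): A:[] B:[tick]
After 2 (process(A)): A:[] B:[tick]
After 3 (send(from=A, to=B, msg='err')): A:[] B:[tick,err]
After 4 (send(from=A, to=B, msg='done')): A:[] B:[tick,err,done]
After 5 (send(from=B, to=A, msg='start')): A:[start] B:[tick,err,done]
After 6 (send(from=A, to=B, msg='sync')): A:[start] B:[tick,err,done,sync]
After 7 (process(A)): A:[] B:[tick,err,done,sync]
After 8 (send(from=A, to=B, msg='ok')): A:[] B:[tick,err,done,sync,ok]
After 9 (send(from=B, to=A, msg='stop')): A:[stop] B:[tick,err,done,sync,ok]
After 10 (send(from=B, to=A, msg='hello')): A:[stop,hello] B:[tick,err,done,sync,ok]
After 11 (send(from=B, to=A, msg='pong')): A:[stop,hello,pong] B:[tick,err,done,sync,ok]
After 12 (send(from=B, to=A, msg='ack')): A:[stop,hello,pong,ack] B:[tick,err,done,sync,ok]
After 13 (process(A)): A:[hello,pong,ack] B:[tick,err,done,sync,ok]
After 14 (send(from=A, to=B, msg='resp')): A:[hello,pong,ack] B:[tick,err,done,sync,ok,resp]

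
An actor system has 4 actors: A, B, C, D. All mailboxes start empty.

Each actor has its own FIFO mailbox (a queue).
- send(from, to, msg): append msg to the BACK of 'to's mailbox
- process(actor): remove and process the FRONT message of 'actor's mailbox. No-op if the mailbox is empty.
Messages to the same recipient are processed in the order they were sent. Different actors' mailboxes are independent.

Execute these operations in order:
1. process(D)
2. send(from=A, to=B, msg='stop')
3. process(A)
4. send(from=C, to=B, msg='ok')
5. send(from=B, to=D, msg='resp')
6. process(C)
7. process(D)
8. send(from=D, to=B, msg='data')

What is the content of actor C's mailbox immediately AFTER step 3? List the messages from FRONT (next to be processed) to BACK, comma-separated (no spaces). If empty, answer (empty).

After 1 (process(D)): A:[] B:[] C:[] D:[]
After 2 (send(from=A, to=B, msg='stop')): A:[] B:[stop] C:[] D:[]
After 3 (process(A)): A:[] B:[stop] C:[] D:[]

(empty)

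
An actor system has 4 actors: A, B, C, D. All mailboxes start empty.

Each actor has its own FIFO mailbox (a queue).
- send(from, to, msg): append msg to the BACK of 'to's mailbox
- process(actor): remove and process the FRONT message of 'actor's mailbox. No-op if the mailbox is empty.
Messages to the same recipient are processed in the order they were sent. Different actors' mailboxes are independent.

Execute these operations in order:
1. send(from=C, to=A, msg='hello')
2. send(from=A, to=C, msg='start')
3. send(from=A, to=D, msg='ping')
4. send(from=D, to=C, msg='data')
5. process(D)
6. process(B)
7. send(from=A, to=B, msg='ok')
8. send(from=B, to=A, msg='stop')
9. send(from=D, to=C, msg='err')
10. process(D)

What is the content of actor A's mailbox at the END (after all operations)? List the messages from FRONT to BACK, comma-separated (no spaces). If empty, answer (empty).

After 1 (send(from=C, to=A, msg='hello')): A:[hello] B:[] C:[] D:[]
After 2 (send(from=A, to=C, msg='start')): A:[hello] B:[] C:[start] D:[]
After 3 (send(from=A, to=D, msg='ping')): A:[hello] B:[] C:[start] D:[ping]
After 4 (send(from=D, to=C, msg='data')): A:[hello] B:[] C:[start,data] D:[ping]
After 5 (process(D)): A:[hello] B:[] C:[start,data] D:[]
After 6 (process(B)): A:[hello] B:[] C:[start,data] D:[]
After 7 (send(from=A, to=B, msg='ok')): A:[hello] B:[ok] C:[start,data] D:[]
After 8 (send(from=B, to=A, msg='stop')): A:[hello,stop] B:[ok] C:[start,data] D:[]
After 9 (send(from=D, to=C, msg='err')): A:[hello,stop] B:[ok] C:[start,data,err] D:[]
After 10 (process(D)): A:[hello,stop] B:[ok] C:[start,data,err] D:[]

Answer: hello,stop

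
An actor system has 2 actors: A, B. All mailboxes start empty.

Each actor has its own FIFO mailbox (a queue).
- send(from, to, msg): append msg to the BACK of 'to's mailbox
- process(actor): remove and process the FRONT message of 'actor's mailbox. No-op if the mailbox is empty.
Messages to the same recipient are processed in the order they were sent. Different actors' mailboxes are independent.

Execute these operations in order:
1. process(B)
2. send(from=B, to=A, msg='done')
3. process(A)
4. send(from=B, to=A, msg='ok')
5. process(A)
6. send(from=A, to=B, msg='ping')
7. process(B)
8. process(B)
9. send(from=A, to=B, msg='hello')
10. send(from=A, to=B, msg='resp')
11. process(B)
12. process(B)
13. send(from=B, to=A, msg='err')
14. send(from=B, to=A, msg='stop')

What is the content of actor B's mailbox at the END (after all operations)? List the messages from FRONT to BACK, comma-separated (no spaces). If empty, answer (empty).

Answer: (empty)

Derivation:
After 1 (process(B)): A:[] B:[]
After 2 (send(from=B, to=A, msg='done')): A:[done] B:[]
After 3 (process(A)): A:[] B:[]
After 4 (send(from=B, to=A, msg='ok')): A:[ok] B:[]
After 5 (process(A)): A:[] B:[]
After 6 (send(from=A, to=B, msg='ping')): A:[] B:[ping]
After 7 (process(B)): A:[] B:[]
After 8 (process(B)): A:[] B:[]
After 9 (send(from=A, to=B, msg='hello')): A:[] B:[hello]
After 10 (send(from=A, to=B, msg='resp')): A:[] B:[hello,resp]
After 11 (process(B)): A:[] B:[resp]
After 12 (process(B)): A:[] B:[]
After 13 (send(from=B, to=A, msg='err')): A:[err] B:[]
After 14 (send(from=B, to=A, msg='stop')): A:[err,stop] B:[]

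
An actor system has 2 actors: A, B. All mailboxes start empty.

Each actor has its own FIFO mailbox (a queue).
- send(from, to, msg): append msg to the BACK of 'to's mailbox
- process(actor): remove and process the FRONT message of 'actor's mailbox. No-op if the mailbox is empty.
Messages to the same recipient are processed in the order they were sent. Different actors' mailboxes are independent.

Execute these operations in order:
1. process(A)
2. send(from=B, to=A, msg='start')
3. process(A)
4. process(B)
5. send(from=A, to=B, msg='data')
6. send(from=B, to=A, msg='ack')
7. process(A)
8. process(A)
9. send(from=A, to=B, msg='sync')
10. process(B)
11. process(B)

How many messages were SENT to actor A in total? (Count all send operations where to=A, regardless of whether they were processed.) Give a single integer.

Answer: 2

Derivation:
After 1 (process(A)): A:[] B:[]
After 2 (send(from=B, to=A, msg='start')): A:[start] B:[]
After 3 (process(A)): A:[] B:[]
After 4 (process(B)): A:[] B:[]
After 5 (send(from=A, to=B, msg='data')): A:[] B:[data]
After 6 (send(from=B, to=A, msg='ack')): A:[ack] B:[data]
After 7 (process(A)): A:[] B:[data]
After 8 (process(A)): A:[] B:[data]
After 9 (send(from=A, to=B, msg='sync')): A:[] B:[data,sync]
After 10 (process(B)): A:[] B:[sync]
After 11 (process(B)): A:[] B:[]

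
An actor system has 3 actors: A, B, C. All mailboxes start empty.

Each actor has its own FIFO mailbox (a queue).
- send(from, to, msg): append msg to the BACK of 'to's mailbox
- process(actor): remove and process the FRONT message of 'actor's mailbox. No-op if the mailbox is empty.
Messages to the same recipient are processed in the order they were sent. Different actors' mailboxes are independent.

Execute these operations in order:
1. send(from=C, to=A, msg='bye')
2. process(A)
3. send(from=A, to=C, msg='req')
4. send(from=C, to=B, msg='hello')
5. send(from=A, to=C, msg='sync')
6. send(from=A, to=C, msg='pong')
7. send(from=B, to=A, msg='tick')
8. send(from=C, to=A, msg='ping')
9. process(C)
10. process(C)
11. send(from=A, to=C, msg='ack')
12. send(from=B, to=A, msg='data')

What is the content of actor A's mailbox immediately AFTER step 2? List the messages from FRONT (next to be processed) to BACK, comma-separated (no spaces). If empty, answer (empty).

After 1 (send(from=C, to=A, msg='bye')): A:[bye] B:[] C:[]
After 2 (process(A)): A:[] B:[] C:[]

(empty)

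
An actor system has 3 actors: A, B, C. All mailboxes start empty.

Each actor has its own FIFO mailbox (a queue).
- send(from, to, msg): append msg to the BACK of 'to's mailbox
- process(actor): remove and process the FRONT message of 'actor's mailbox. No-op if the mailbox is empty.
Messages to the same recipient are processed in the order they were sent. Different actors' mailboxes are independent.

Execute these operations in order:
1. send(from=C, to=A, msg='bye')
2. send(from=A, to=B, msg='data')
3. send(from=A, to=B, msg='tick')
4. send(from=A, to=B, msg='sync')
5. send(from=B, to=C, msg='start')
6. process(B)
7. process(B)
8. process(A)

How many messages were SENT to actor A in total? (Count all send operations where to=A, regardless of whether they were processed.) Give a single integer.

Answer: 1

Derivation:
After 1 (send(from=C, to=A, msg='bye')): A:[bye] B:[] C:[]
After 2 (send(from=A, to=B, msg='data')): A:[bye] B:[data] C:[]
After 3 (send(from=A, to=B, msg='tick')): A:[bye] B:[data,tick] C:[]
After 4 (send(from=A, to=B, msg='sync')): A:[bye] B:[data,tick,sync] C:[]
After 5 (send(from=B, to=C, msg='start')): A:[bye] B:[data,tick,sync] C:[start]
After 6 (process(B)): A:[bye] B:[tick,sync] C:[start]
After 7 (process(B)): A:[bye] B:[sync] C:[start]
After 8 (process(A)): A:[] B:[sync] C:[start]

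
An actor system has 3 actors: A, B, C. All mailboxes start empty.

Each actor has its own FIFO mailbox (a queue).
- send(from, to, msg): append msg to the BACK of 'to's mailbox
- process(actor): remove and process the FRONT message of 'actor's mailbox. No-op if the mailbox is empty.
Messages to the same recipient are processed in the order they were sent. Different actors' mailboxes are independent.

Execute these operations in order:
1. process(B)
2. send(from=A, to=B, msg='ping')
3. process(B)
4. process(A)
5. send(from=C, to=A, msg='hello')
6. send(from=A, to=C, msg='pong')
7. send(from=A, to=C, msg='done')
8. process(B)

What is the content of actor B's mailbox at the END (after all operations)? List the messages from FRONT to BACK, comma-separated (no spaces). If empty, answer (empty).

After 1 (process(B)): A:[] B:[] C:[]
After 2 (send(from=A, to=B, msg='ping')): A:[] B:[ping] C:[]
After 3 (process(B)): A:[] B:[] C:[]
After 4 (process(A)): A:[] B:[] C:[]
After 5 (send(from=C, to=A, msg='hello')): A:[hello] B:[] C:[]
After 6 (send(from=A, to=C, msg='pong')): A:[hello] B:[] C:[pong]
After 7 (send(from=A, to=C, msg='done')): A:[hello] B:[] C:[pong,done]
After 8 (process(B)): A:[hello] B:[] C:[pong,done]

Answer: (empty)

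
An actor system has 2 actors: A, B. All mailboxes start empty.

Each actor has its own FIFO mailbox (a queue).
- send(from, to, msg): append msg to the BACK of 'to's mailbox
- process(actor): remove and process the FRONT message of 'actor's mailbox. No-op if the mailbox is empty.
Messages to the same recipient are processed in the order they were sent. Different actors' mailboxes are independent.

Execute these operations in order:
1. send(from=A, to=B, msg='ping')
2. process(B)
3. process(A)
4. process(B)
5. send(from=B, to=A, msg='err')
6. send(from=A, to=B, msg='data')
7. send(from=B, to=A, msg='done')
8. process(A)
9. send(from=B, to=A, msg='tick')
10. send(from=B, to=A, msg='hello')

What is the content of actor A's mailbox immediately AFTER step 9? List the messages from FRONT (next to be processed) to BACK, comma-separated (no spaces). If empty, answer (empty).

After 1 (send(from=A, to=B, msg='ping')): A:[] B:[ping]
After 2 (process(B)): A:[] B:[]
After 3 (process(A)): A:[] B:[]
After 4 (process(B)): A:[] B:[]
After 5 (send(from=B, to=A, msg='err')): A:[err] B:[]
After 6 (send(from=A, to=B, msg='data')): A:[err] B:[data]
After 7 (send(from=B, to=A, msg='done')): A:[err,done] B:[data]
After 8 (process(A)): A:[done] B:[data]
After 9 (send(from=B, to=A, msg='tick')): A:[done,tick] B:[data]

done,tick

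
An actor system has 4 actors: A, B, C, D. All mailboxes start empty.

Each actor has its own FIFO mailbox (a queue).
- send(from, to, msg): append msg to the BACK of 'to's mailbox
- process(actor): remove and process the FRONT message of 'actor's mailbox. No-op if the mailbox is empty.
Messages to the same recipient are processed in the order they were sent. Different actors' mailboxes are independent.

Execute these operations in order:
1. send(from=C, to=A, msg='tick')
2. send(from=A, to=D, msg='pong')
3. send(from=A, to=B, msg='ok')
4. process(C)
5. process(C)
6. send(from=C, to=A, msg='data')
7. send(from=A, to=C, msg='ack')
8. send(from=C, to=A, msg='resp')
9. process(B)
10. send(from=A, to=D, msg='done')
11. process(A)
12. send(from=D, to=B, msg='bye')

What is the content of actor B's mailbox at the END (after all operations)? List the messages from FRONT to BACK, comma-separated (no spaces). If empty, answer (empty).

After 1 (send(from=C, to=A, msg='tick')): A:[tick] B:[] C:[] D:[]
After 2 (send(from=A, to=D, msg='pong')): A:[tick] B:[] C:[] D:[pong]
After 3 (send(from=A, to=B, msg='ok')): A:[tick] B:[ok] C:[] D:[pong]
After 4 (process(C)): A:[tick] B:[ok] C:[] D:[pong]
After 5 (process(C)): A:[tick] B:[ok] C:[] D:[pong]
After 6 (send(from=C, to=A, msg='data')): A:[tick,data] B:[ok] C:[] D:[pong]
After 7 (send(from=A, to=C, msg='ack')): A:[tick,data] B:[ok] C:[ack] D:[pong]
After 8 (send(from=C, to=A, msg='resp')): A:[tick,data,resp] B:[ok] C:[ack] D:[pong]
After 9 (process(B)): A:[tick,data,resp] B:[] C:[ack] D:[pong]
After 10 (send(from=A, to=D, msg='done')): A:[tick,data,resp] B:[] C:[ack] D:[pong,done]
After 11 (process(A)): A:[data,resp] B:[] C:[ack] D:[pong,done]
After 12 (send(from=D, to=B, msg='bye')): A:[data,resp] B:[bye] C:[ack] D:[pong,done]

Answer: bye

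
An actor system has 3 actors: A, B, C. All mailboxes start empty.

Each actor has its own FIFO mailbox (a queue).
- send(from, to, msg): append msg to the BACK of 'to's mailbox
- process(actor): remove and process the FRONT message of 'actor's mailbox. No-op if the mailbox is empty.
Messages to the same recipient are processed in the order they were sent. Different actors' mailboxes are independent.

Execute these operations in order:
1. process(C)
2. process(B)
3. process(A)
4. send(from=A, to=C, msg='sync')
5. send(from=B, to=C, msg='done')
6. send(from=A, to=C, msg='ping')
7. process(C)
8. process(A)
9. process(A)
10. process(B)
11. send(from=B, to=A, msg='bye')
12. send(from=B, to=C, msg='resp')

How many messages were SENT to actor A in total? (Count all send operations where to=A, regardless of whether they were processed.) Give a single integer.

After 1 (process(C)): A:[] B:[] C:[]
After 2 (process(B)): A:[] B:[] C:[]
After 3 (process(A)): A:[] B:[] C:[]
After 4 (send(from=A, to=C, msg='sync')): A:[] B:[] C:[sync]
After 5 (send(from=B, to=C, msg='done')): A:[] B:[] C:[sync,done]
After 6 (send(from=A, to=C, msg='ping')): A:[] B:[] C:[sync,done,ping]
After 7 (process(C)): A:[] B:[] C:[done,ping]
After 8 (process(A)): A:[] B:[] C:[done,ping]
After 9 (process(A)): A:[] B:[] C:[done,ping]
After 10 (process(B)): A:[] B:[] C:[done,ping]
After 11 (send(from=B, to=A, msg='bye')): A:[bye] B:[] C:[done,ping]
After 12 (send(from=B, to=C, msg='resp')): A:[bye] B:[] C:[done,ping,resp]

Answer: 1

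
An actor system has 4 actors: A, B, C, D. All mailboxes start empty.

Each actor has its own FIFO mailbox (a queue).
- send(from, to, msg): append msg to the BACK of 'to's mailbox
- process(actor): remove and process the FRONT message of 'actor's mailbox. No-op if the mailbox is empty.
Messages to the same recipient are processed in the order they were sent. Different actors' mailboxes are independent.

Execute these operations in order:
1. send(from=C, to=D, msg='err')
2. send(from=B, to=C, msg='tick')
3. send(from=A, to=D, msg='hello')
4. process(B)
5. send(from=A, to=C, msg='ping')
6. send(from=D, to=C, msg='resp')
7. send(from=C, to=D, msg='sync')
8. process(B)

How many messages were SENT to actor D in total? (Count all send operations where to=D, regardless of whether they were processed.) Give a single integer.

After 1 (send(from=C, to=D, msg='err')): A:[] B:[] C:[] D:[err]
After 2 (send(from=B, to=C, msg='tick')): A:[] B:[] C:[tick] D:[err]
After 3 (send(from=A, to=D, msg='hello')): A:[] B:[] C:[tick] D:[err,hello]
After 4 (process(B)): A:[] B:[] C:[tick] D:[err,hello]
After 5 (send(from=A, to=C, msg='ping')): A:[] B:[] C:[tick,ping] D:[err,hello]
After 6 (send(from=D, to=C, msg='resp')): A:[] B:[] C:[tick,ping,resp] D:[err,hello]
After 7 (send(from=C, to=D, msg='sync')): A:[] B:[] C:[tick,ping,resp] D:[err,hello,sync]
After 8 (process(B)): A:[] B:[] C:[tick,ping,resp] D:[err,hello,sync]

Answer: 3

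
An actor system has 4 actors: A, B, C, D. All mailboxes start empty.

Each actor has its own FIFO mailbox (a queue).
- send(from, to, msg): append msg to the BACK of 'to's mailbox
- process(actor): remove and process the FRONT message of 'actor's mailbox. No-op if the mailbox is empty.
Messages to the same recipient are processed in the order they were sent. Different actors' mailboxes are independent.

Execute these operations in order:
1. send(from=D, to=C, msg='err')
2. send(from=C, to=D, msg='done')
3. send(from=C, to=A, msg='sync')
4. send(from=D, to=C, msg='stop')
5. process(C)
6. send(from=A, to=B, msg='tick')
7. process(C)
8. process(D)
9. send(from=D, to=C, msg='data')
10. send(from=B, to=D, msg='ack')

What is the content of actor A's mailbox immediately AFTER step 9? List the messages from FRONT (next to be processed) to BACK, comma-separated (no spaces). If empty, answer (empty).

After 1 (send(from=D, to=C, msg='err')): A:[] B:[] C:[err] D:[]
After 2 (send(from=C, to=D, msg='done')): A:[] B:[] C:[err] D:[done]
After 3 (send(from=C, to=A, msg='sync')): A:[sync] B:[] C:[err] D:[done]
After 4 (send(from=D, to=C, msg='stop')): A:[sync] B:[] C:[err,stop] D:[done]
After 5 (process(C)): A:[sync] B:[] C:[stop] D:[done]
After 6 (send(from=A, to=B, msg='tick')): A:[sync] B:[tick] C:[stop] D:[done]
After 7 (process(C)): A:[sync] B:[tick] C:[] D:[done]
After 8 (process(D)): A:[sync] B:[tick] C:[] D:[]
After 9 (send(from=D, to=C, msg='data')): A:[sync] B:[tick] C:[data] D:[]

sync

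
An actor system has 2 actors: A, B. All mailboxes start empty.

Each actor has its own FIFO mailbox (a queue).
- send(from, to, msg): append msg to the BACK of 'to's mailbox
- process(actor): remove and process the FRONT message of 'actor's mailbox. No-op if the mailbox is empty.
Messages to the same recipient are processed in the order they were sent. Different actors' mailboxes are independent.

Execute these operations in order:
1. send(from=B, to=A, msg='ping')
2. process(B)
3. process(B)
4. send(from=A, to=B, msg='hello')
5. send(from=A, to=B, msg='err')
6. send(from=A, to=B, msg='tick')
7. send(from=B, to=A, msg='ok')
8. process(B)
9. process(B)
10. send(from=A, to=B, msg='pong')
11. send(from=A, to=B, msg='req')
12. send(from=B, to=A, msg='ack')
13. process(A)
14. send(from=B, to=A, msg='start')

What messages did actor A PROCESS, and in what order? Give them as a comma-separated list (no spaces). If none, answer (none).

Answer: ping

Derivation:
After 1 (send(from=B, to=A, msg='ping')): A:[ping] B:[]
After 2 (process(B)): A:[ping] B:[]
After 3 (process(B)): A:[ping] B:[]
After 4 (send(from=A, to=B, msg='hello')): A:[ping] B:[hello]
After 5 (send(from=A, to=B, msg='err')): A:[ping] B:[hello,err]
After 6 (send(from=A, to=B, msg='tick')): A:[ping] B:[hello,err,tick]
After 7 (send(from=B, to=A, msg='ok')): A:[ping,ok] B:[hello,err,tick]
After 8 (process(B)): A:[ping,ok] B:[err,tick]
After 9 (process(B)): A:[ping,ok] B:[tick]
After 10 (send(from=A, to=B, msg='pong')): A:[ping,ok] B:[tick,pong]
After 11 (send(from=A, to=B, msg='req')): A:[ping,ok] B:[tick,pong,req]
After 12 (send(from=B, to=A, msg='ack')): A:[ping,ok,ack] B:[tick,pong,req]
After 13 (process(A)): A:[ok,ack] B:[tick,pong,req]
After 14 (send(from=B, to=A, msg='start')): A:[ok,ack,start] B:[tick,pong,req]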